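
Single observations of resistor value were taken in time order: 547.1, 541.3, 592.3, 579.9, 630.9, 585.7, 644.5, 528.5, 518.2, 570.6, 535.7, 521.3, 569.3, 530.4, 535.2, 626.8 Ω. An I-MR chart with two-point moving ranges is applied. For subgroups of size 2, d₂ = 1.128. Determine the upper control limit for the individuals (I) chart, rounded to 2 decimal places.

X̄ = (547.1 + 541.3 + 592.3 + 579.9 + 630.9 + 585.7 + 644.5 + 528.5 + 518.2 + 570.6 + 535.7 + 521.3 + 569.3 + 530.4 + 535.2 + 626.8) / 16 = 566.1063
Moving ranges: 5.8, 51.0, 12.4, 51.0, 45.2, 58.8, 116.0, 10.3, 52.4, 34.9, 14.4, 48.0, 38.9, 4.8, 91.6; M̄R̄ = 635.5000 / 15 = 42.3667
UCL = X̄ + 3·M̄R̄/d₂ = 566.1063 + 3 × 42.3667 / 1.128 = 678.7836

678.78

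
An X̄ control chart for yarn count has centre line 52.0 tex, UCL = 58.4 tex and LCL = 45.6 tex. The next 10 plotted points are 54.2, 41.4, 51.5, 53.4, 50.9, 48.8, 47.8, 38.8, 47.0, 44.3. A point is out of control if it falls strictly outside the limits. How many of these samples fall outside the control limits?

3

Compare each point to [45.6, 58.4]: sample 2 = 41.4 < LCL; sample 8 = 38.8 < LCL; sample 10 = 44.3 < LCL.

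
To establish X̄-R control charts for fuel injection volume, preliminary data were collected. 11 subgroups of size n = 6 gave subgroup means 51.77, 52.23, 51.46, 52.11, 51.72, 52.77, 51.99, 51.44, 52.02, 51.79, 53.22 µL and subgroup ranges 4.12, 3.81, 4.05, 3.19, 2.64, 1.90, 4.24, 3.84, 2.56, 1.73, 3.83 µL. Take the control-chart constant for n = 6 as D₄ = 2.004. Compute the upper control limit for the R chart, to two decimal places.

6.54

R̄ = (4.12 + 3.81 + 4.05 + 3.19 + 2.64 + 1.90 + 4.24 + 3.84 + 2.56 + 1.73 + 3.83) / 11 = 35.9100 / 11 = 3.2645
UCL_R = D₄·R̄ = 2.004 × 3.2645 = 6.5421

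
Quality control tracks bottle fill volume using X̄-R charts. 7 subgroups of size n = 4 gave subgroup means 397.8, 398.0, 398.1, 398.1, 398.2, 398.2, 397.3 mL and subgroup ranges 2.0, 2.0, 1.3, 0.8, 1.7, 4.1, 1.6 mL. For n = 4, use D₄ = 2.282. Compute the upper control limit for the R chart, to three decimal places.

4.401

R̄ = (2.0 + 2.0 + 1.3 + 0.8 + 1.7 + 4.1 + 1.6) / 7 = 13.5000 / 7 = 1.9286
UCL_R = D₄·R̄ = 2.282 × 1.9286 = 4.4010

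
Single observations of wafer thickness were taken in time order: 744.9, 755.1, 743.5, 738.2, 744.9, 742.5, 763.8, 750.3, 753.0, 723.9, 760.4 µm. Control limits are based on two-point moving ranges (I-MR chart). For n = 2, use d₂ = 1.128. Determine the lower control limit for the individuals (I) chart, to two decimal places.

X̄ = (744.9 + 755.1 + 743.5 + 738.2 + 744.9 + 742.5 + 763.8 + 750.3 + 753.0 + 723.9 + 760.4) / 11 = 747.3182
Moving ranges: 10.2, 11.6, 5.3, 6.7, 2.4, 21.3, 13.5, 2.7, 29.1, 36.5; M̄R̄ = 139.3000 / 10 = 13.9300
LCL = X̄ − 3·M̄R̄/d₂ = 747.3182 − 3 × 13.9300 / 1.128 = 710.2703

710.27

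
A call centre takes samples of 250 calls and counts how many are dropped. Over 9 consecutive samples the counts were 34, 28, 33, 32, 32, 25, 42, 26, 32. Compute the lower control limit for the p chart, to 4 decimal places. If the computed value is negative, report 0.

p̄ = Σdᵢ / (k·n) = 284 / (9 × 250) = 0.12622
LCL = p̄ − 3·√(p̄(1−p̄)/n) = 0.12622 − 3 × 0.02100 = 0.06321

0.0632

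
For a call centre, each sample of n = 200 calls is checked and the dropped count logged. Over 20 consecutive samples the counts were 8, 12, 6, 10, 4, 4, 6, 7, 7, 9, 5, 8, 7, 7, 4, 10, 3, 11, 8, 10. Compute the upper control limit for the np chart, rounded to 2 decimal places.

15.26

p̄ = Σdᵢ / (k·n) = 146 / (20 × 200) = 0.03650
UCL = np̄ + 3·√(np̄(1−p̄)) = 7.3000 + 3 × √(7.3000×0.96350) = 7.3000 + 3 × 2.6521 = 15.2563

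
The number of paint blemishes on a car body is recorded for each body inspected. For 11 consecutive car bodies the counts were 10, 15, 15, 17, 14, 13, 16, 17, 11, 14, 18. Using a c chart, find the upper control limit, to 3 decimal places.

c̄ = (10 + 15 + 15 + 17 + 14 + 13 + 16 + 17 + 11 + 14 + 18) / 11 = 160 / 11 = 14.5455
UCL = c̄ + 3√c̄ = 14.5455 + 3 × √14.5455 = 14.5455 + 3 × 3.8139 = 25.9870

25.987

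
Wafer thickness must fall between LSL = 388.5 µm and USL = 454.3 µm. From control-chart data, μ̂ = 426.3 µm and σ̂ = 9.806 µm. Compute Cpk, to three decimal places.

0.952

Cpu = (USL − μ̂) / (3σ̂) = (454.3 − 426.3) / (3 × 9.806) = 0.9518; Cpl = (μ̂ − LSL) / (3σ̂) = (426.3 − 388.5) / (3 × 9.806) = 1.2849; Cpk = min(Cpu, Cpl) = 0.9518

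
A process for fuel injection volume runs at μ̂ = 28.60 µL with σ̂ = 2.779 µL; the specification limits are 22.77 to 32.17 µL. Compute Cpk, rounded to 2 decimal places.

0.43

Cpu = (USL − μ̂) / (3σ̂) = (32.17 − 28.60) / (3 × 2.779) = 0.4282; Cpl = (μ̂ − LSL) / (3σ̂) = (28.60 − 22.77) / (3 × 2.779) = 0.6993; Cpk = min(Cpu, Cpl) = 0.4282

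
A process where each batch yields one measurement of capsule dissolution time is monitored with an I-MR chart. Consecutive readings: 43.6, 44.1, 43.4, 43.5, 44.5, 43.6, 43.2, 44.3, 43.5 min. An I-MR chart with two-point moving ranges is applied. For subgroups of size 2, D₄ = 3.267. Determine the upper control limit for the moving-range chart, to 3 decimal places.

Moving ranges: 0.5, 0.7, 0.1, 1.0, 0.9, 0.4, 1.1, 0.8; M̄R̄ = 5.5000 / 8 = 0.6875
UCL_MR = D₄·M̄R̄ = 3.267 × 0.6875 = 2.2461

2.246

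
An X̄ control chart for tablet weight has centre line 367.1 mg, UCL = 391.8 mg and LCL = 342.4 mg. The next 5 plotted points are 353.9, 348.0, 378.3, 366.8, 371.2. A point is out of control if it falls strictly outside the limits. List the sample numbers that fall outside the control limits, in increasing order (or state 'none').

none

All 5 points lie within [342.4, 391.8].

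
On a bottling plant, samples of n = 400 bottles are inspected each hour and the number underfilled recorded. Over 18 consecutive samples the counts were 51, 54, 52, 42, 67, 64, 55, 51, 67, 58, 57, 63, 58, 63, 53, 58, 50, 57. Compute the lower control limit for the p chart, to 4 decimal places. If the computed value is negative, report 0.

p̄ = Σdᵢ / (k·n) = 1020 / (18 × 400) = 0.14167
LCL = p̄ − 3·√(p̄(1−p̄)/n) = 0.14167 − 3 × 0.01744 = 0.08936

0.0894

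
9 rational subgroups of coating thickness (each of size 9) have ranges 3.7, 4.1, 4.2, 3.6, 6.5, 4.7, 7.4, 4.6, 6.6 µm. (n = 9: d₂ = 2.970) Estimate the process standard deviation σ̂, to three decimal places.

R̄ = (3.7 + 4.1 + 4.2 + 3.6 + 6.5 + 4.7 + 7.4 + 4.6 + 6.6) / 9 = 5.0444
σ̂ = R̄ / d₂ = 5.0444 / 2.970 = 1.6985

1.698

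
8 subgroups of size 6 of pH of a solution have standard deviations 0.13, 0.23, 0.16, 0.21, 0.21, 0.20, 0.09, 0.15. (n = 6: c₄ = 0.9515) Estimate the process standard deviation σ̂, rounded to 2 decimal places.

0.18

s̄ = (0.13 + 0.23 + 0.16 + 0.21 + 0.21 + 0.20 + 0.09 + 0.15) / 8 = 0.1725
σ̂ = s̄ / c₄ = 0.1725 / 0.9515 = 0.1813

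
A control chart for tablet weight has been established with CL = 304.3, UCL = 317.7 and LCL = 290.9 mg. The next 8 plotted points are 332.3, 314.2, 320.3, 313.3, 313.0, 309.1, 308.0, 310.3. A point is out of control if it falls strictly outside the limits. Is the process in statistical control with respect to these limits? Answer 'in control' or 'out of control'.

Compare each point to [290.9, 317.7]: sample 1 = 332.3 > UCL; sample 3 = 320.3 > UCL.

out of control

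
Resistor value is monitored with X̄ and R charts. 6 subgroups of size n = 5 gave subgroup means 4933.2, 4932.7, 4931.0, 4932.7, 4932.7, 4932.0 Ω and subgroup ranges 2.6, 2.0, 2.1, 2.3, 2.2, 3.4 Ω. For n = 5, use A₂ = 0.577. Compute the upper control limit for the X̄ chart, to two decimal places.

X̄̄ = (4933.2 + 4932.7 + 4931.0 + 4932.7 + 4932.7 + 4932.0) / 6 = 29594.3000 / 6 = 4932.3833
R̄ = (2.6 + 2.0 + 2.1 + 2.3 + 2.2 + 3.4) / 6 = 14.6000 / 6 = 2.4333
UCL = X̄̄ + A₂·R̄ = 4932.3833 + 0.577 × 2.4333 = 4933.7874

4933.79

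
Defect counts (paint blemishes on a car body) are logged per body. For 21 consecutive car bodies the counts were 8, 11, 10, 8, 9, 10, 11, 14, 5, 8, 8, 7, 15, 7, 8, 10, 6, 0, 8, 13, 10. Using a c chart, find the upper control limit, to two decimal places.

17.79

c̄ = (8 + 11 + 10 + 8 + 9 + 10 + 11 + 14 + 5 + 8 + 8 + 7 + 15 + 7 + 8 + 10 + 6 + 0 + 8 + 13 + 10) / 21 = 186 / 21 = 8.8571
UCL = c̄ + 3√c̄ = 8.8571 + 3 × √8.8571 = 8.8571 + 3 × 2.9761 = 17.7854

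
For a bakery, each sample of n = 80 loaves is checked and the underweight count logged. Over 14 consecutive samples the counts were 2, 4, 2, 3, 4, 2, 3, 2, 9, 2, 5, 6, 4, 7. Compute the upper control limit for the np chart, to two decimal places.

9.73

p̄ = Σdᵢ / (k·n) = 55 / (14 × 80) = 0.04911
UCL = np̄ + 3·√(np̄(1−p̄)) = 3.9286 + 3 × √(3.9286×0.95089) = 3.9286 + 3 × 1.9328 = 9.7269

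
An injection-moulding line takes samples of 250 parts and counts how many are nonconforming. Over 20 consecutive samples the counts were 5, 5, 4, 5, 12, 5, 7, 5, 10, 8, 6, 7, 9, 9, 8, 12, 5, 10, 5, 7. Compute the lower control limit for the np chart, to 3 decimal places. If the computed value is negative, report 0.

0.000

p̄ = Σdᵢ / (k·n) = 144 / (20 × 250) = 0.02880
LCL = np̄ − 3·√(np̄(1−p̄)) = 7.2000 − 3 × 2.6444 = -0.7331 → 0 (negative, so LCL = 0)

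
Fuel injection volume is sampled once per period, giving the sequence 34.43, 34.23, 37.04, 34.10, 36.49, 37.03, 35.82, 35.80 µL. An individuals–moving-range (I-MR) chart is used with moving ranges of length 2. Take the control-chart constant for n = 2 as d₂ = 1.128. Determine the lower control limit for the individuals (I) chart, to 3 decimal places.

31.776

X̄ = (34.43 + 34.23 + 37.04 + 34.10 + 36.49 + 37.03 + 35.82 + 35.80) / 8 = 35.6175
Moving ranges: 0.20, 2.81, 2.94, 2.39, 0.54, 1.21, 0.02; M̄R̄ = 10.1100 / 7 = 1.4443
LCL = X̄ − 3·M̄R̄/d₂ = 35.6175 − 3 × 1.4443 / 1.128 = 31.7763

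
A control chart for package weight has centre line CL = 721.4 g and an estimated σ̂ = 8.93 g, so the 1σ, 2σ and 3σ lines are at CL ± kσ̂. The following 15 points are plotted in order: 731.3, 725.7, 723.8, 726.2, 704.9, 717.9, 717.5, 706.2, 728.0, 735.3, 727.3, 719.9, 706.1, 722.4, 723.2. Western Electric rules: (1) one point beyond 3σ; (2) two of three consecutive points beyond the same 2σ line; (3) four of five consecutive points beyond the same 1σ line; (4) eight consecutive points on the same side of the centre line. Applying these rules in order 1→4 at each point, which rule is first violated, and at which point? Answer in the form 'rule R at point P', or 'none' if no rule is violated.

Zone of each point (C = within 1σ̂, B = 1σ̂–2σ̂, A = 2σ̂–3σ̂, * = beyond 3σ̂; sign = side of CL): 1:+B, 2:+C, 3:+C, 4:+C, 5:-B, 6:-C, 7:-C, 8:-B, 9:+C, 10:+B, 11:+C, 12:-C, 13:-B, 14:+C, 15:+C
No rule fires across all 15 points.

none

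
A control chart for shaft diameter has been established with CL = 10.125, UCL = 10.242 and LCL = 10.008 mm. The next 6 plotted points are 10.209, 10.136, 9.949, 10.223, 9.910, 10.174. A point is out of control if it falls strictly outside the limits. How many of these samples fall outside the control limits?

Compare each point to [10.008, 10.242]: sample 3 = 9.949 < LCL; sample 5 = 9.910 < LCL.

2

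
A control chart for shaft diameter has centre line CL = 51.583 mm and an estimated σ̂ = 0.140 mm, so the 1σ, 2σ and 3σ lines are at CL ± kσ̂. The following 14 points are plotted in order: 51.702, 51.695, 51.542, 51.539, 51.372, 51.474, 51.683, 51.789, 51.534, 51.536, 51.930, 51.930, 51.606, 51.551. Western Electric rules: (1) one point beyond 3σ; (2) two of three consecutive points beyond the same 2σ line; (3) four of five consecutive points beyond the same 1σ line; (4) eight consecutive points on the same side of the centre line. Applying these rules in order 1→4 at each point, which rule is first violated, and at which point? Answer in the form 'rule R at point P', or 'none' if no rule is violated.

Zone of each point (C = within 1σ̂, B = 1σ̂–2σ̂, A = 2σ̂–3σ̂, * = beyond 3σ̂; sign = side of CL): 1:+C, 2:+C, 3:-C, 4:-C, 5:-B, 6:-C, 7:+C, 8:+B, 9:-C, 10:-C, 11:+A, 12:+A, 13:+C, 14:-C
Rule 2 (two of three consecutive points beyond the same 2σ limit) is satisfied at point 12.

rule 2 at point 12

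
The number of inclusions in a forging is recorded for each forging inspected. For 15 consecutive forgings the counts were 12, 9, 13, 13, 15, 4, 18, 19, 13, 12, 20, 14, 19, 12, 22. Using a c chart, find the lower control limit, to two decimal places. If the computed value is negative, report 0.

2.98

c̄ = (12 + 9 + 13 + 13 + 15 + 4 + 18 + 19 + 13 + 12 + 20 + 14 + 19 + 12 + 22) / 15 = 215 / 15 = 14.3333
LCL = c̄ − 3√c̄ = 14.3333 − 3 × 3.7859 = 2.9755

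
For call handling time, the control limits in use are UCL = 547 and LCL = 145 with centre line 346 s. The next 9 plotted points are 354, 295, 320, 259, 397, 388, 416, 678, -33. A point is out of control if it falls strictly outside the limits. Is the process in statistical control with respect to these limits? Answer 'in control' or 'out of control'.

out of control

Compare each point to [145, 547]: sample 8 = 678 > UCL; sample 9 = -33 < LCL.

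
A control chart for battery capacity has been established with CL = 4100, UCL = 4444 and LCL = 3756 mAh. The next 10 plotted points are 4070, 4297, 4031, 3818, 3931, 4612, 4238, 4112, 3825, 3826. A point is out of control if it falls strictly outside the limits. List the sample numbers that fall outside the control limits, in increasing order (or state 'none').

Compare each point to [3756, 4444]: sample 6 = 4612 > UCL.

6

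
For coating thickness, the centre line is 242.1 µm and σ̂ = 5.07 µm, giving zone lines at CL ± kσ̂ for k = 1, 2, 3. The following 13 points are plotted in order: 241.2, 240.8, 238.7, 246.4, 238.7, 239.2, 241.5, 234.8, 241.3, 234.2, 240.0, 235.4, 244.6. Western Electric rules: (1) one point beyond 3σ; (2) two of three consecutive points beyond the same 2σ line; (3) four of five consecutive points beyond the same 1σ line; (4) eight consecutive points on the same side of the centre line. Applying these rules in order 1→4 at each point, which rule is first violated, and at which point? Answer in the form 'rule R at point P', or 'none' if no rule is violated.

Zone of each point (C = within 1σ̂, B = 1σ̂–2σ̂, A = 2σ̂–3σ̂, * = beyond 3σ̂; sign = side of CL): 1:-C, 2:-C, 3:-C, 4:+C, 5:-C, 6:-C, 7:-C, 8:-B, 9:-C, 10:-B, 11:-C, 12:-B, 13:+C
Rule 4 (eight consecutive points on the same side of the centre line) is satisfied at point 12.

rule 4 at point 12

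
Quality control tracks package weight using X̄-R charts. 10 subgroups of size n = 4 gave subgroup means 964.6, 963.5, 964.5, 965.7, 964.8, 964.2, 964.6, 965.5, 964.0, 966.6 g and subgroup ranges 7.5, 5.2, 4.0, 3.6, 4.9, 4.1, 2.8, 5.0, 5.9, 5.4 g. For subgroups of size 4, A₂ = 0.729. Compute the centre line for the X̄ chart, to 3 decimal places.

964.800

X̄̄ = (964.6 + 963.5 + 964.5 + 965.7 + 964.8 + 964.2 + 964.6 + 965.5 + 964.0 + 966.6) / 10 = 9648.0000 / 10 = 964.8000
CL = X̄̄ = 964.8000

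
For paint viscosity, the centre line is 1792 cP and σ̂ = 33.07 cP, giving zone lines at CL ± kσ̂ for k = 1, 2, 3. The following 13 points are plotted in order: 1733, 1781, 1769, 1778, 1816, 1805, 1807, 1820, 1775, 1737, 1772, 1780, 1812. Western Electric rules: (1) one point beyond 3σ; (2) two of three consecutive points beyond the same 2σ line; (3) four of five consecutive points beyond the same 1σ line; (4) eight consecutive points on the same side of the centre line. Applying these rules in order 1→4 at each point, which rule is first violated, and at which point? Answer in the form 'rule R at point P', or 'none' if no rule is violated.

none

Zone of each point (C = within 1σ̂, B = 1σ̂–2σ̂, A = 2σ̂–3σ̂, * = beyond 3σ̂; sign = side of CL): 1:-B, 2:-C, 3:-C, 4:-C, 5:+C, 6:+C, 7:+C, 8:+C, 9:-C, 10:-B, 11:-C, 12:-C, 13:+C
No rule fires across all 13 points.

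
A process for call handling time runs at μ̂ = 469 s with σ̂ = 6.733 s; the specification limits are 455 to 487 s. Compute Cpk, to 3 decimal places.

Cpu = (USL − μ̂) / (3σ̂) = (487 − 469) / (3 × 6.733) = 0.8911; Cpl = (μ̂ − LSL) / (3σ̂) = (469 − 455) / (3 × 6.733) = 0.6931; Cpk = min(Cpu, Cpl) = 0.6931

0.693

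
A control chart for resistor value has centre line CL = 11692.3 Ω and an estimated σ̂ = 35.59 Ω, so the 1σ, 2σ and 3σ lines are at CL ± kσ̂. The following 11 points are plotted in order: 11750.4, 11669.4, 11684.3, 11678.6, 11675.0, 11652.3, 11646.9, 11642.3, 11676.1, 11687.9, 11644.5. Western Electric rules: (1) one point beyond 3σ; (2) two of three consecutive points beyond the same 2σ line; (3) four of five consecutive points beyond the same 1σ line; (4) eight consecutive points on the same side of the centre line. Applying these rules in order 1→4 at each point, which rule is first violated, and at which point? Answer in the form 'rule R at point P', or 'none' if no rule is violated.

Zone of each point (C = within 1σ̂, B = 1σ̂–2σ̂, A = 2σ̂–3σ̂, * = beyond 3σ̂; sign = side of CL): 1:+B, 2:-C, 3:-C, 4:-C, 5:-C, 6:-B, 7:-B, 8:-B, 9:-C, 10:-C, 11:-B
Rule 4 (eight consecutive points on the same side of the centre line) is satisfied at point 9.

rule 4 at point 9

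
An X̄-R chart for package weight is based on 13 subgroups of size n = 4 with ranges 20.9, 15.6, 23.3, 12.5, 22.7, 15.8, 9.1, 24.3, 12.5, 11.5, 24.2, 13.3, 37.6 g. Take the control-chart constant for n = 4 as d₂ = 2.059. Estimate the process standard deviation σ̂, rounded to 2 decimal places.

9.09

R̄ = (20.9 + 15.6 + 23.3 + 12.5 + 22.7 + 15.8 + 9.1 + 24.3 + 12.5 + 11.5 + 24.2 + 13.3 + 37.6) / 13 = 18.7154
σ̂ = R̄ / d₂ = 18.7154 / 2.059 = 9.0896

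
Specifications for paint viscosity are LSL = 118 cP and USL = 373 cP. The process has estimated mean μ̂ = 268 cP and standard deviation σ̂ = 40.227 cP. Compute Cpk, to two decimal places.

0.87

Cpu = (USL − μ̂) / (3σ̂) = (373 − 268) / (3 × 40.227) = 0.8701; Cpl = (μ̂ − LSL) / (3σ̂) = (268 − 118) / (3 × 40.227) = 1.2429; Cpk = min(Cpu, Cpl) = 0.8701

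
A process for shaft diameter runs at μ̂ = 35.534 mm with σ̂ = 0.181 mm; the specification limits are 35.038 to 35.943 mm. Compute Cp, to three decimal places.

Cp = (USL − LSL) / (6σ̂) = (35.943 − 35.038) / (6 × 0.181) = 0.9050 / 1.0860 = 0.8333

0.833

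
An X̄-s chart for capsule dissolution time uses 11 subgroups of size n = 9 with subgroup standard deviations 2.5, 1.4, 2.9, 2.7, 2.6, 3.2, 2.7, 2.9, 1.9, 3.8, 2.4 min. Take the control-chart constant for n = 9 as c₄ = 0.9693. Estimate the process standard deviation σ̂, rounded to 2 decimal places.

s̄ = (2.5 + 1.4 + 2.9 + 2.7 + 2.6 + 3.2 + 2.7 + 2.9 + 1.9 + 3.8 + 2.4) / 11 = 2.6364
σ̂ = s̄ / c₄ = 2.6364 / 0.9693 = 2.7199

2.72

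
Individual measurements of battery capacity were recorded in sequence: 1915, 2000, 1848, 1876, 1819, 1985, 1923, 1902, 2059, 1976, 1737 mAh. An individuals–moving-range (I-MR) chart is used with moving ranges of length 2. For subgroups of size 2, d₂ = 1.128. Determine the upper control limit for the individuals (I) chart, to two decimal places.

2191.98

X̄ = (1915 + 2000 + 1848 + 1876 + 1819 + 1985 + 1923 + 1902 + 2059 + 1976 + 1737) / 11 = 1912.7273
Moving ranges: 85, 152, 28, 57, 166, 62, 21, 157, 83, 239; M̄R̄ = 1050.0000 / 10 = 105.0000
UCL = X̄ + 3·M̄R̄/d₂ = 1912.7273 + 3 × 105.0000 / 1.128 = 2191.9826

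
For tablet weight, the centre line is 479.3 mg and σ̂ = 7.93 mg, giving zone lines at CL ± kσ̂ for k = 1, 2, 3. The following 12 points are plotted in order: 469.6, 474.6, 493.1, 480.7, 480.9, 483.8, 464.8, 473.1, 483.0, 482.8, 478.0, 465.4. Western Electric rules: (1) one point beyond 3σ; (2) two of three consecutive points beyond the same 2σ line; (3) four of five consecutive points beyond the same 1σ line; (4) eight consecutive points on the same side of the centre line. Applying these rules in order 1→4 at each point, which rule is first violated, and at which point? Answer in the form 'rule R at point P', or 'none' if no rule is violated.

Zone of each point (C = within 1σ̂, B = 1σ̂–2σ̂, A = 2σ̂–3σ̂, * = beyond 3σ̂; sign = side of CL): 1:-B, 2:-C, 3:+B, 4:+C, 5:+C, 6:+C, 7:-B, 8:-C, 9:+C, 10:+C, 11:-C, 12:-B
No rule fires across all 12 points.

none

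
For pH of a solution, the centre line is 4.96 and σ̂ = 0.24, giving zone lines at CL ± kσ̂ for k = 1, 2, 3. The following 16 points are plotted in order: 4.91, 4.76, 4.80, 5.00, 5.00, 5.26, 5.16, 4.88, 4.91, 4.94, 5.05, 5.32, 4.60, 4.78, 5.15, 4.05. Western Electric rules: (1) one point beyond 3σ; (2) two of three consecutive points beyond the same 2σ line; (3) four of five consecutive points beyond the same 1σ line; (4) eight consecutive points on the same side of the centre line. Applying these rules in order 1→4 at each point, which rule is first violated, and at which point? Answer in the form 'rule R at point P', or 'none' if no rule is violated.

Zone of each point (C = within 1σ̂, B = 1σ̂–2σ̂, A = 2σ̂–3σ̂, * = beyond 3σ̂; sign = side of CL): 1:-C, 2:-C, 3:-C, 4:+C, 5:+C, 6:+B, 7:+C, 8:-C, 9:-C, 10:-C, 11:+C, 12:+B, 13:-B, 14:-C, 15:+C, 16:-*
Rule 1 (one point beyond the 3σ limits) is satisfied at point 16.

rule 1 at point 16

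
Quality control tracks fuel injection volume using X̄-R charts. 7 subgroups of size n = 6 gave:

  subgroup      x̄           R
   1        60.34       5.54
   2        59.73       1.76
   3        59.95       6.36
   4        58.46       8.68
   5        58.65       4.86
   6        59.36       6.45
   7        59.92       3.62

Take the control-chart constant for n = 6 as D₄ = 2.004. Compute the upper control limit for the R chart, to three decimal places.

10.670

R̄ = (5.54 + 1.76 + 6.36 + 8.68 + 4.86 + 6.45 + 3.62) / 7 = 37.2700 / 7 = 5.3243
UCL_R = D₄·R̄ = 2.004 × 5.3243 = 10.6699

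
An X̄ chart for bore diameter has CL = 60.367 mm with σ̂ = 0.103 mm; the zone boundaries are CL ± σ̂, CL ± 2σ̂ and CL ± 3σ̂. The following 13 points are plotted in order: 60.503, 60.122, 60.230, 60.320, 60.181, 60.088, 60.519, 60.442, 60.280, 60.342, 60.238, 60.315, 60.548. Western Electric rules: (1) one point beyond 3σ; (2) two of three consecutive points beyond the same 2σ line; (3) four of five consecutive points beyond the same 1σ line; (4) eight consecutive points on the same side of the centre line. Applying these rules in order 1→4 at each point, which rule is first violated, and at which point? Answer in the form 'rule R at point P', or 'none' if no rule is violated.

Zone of each point (C = within 1σ̂, B = 1σ̂–2σ̂, A = 2σ̂–3σ̂, * = beyond 3σ̂; sign = side of CL): 1:+B, 2:-A, 3:-B, 4:-C, 5:-B, 6:-A, 7:+B, 8:+C, 9:-C, 10:-C, 11:-B, 12:-C, 13:+B
Rule 3 (four of five consecutive points beyond the same 1σ limit) is satisfied at point 6.

rule 3 at point 6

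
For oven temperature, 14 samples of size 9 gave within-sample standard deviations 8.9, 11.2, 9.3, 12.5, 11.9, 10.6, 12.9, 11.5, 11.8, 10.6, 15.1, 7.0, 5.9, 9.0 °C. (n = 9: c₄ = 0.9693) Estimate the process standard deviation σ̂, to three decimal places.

s̄ = (8.9 + 11.2 + 9.3 + 12.5 + 11.9 + 10.6 + 12.9 + 11.5 + 11.8 + 10.6 + 15.1 + 7.0 + 5.9 + 9.0) / 14 = 10.5857
σ̂ = s̄ / c₄ = 10.5857 / 0.9693 = 10.9210

10.921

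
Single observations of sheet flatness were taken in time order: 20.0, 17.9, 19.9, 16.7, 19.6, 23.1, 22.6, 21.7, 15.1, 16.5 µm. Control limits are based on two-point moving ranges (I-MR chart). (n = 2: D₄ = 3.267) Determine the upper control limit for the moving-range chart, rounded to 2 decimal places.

8.39

Moving ranges: 2.1, 2.0, 3.2, 2.9, 3.5, 0.5, 0.9, 6.6, 1.4; M̄R̄ = 23.1000 / 9 = 2.5667
UCL_MR = D₄·M̄R̄ = 3.267 × 2.5667 = 8.3853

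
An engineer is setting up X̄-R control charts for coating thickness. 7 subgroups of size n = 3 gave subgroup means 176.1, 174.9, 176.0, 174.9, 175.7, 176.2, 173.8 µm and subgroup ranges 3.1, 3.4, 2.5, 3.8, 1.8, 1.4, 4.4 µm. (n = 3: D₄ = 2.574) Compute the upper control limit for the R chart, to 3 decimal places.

7.501

R̄ = (3.1 + 3.4 + 2.5 + 3.8 + 1.8 + 1.4 + 4.4) / 7 = 20.4000 / 7 = 2.9143
UCL_R = D₄·R̄ = 2.574 × 2.9143 = 7.5014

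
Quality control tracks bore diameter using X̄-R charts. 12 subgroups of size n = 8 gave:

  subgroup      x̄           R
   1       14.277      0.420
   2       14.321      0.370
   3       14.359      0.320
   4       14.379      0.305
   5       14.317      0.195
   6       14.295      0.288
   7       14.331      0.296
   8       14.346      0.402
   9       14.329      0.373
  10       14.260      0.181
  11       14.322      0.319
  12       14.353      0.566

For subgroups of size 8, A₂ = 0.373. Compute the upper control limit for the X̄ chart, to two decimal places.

X̄̄ = (14.277 + 14.321 + 14.359 + 14.379 + 14.317 + 14.295 + 14.331 + 14.346 + 14.329 + 14.260 + 14.322 + 14.353) / 12 = 171.8890 / 12 = 14.3241
R̄ = (0.420 + 0.370 + 0.320 + 0.305 + 0.195 + 0.288 + 0.296 + 0.402 + 0.373 + 0.181 + 0.319 + 0.566) / 12 = 4.0350 / 12 = 0.3362
UCL = X̄̄ + A₂·R̄ = 14.3241 + 0.373 × 0.3362 = 14.4495

14.45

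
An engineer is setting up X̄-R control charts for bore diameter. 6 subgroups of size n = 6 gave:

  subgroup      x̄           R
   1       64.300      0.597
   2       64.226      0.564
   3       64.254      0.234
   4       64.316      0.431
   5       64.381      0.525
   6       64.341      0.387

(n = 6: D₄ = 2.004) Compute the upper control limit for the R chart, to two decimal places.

0.91

R̄ = (0.597 + 0.564 + 0.234 + 0.431 + 0.525 + 0.387) / 6 = 2.7380 / 6 = 0.4563
UCL_R = D₄·R̄ = 2.004 × 0.4563 = 0.9145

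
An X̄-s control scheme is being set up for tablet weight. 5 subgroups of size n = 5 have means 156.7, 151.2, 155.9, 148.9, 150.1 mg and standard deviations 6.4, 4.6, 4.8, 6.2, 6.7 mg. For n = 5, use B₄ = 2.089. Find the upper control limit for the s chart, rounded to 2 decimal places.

11.99

s̄ = (6.4 + 4.6 + 4.8 + 6.2 + 6.7) / 5 = 5.7400
UCL_s = B₄·s̄ = 2.089 × 5.7400 = 11.9909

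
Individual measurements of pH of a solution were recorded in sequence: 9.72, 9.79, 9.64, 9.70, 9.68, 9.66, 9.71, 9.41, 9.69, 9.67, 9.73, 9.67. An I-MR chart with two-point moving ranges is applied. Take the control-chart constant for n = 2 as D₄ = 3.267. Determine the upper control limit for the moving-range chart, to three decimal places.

Moving ranges: 0.07, 0.15, 0.06, 0.02, 0.02, 0.05, 0.30, 0.28, 0.02, 0.06, 0.06; M̄R̄ = 1.0900 / 11 = 0.0991
UCL_MR = D₄·M̄R̄ = 3.267 × 0.0991 = 0.3237

0.324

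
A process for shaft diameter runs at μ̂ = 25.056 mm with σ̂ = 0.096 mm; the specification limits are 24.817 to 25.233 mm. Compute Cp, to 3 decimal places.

0.722

Cp = (USL − LSL) / (6σ̂) = (25.233 − 24.817) / (6 × 0.096) = 0.4160 / 0.5760 = 0.7222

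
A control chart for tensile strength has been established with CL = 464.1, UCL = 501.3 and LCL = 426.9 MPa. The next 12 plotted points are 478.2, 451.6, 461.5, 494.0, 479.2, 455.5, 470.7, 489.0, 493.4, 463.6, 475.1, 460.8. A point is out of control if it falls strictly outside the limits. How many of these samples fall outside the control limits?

0

All 12 points lie within [426.9, 501.3].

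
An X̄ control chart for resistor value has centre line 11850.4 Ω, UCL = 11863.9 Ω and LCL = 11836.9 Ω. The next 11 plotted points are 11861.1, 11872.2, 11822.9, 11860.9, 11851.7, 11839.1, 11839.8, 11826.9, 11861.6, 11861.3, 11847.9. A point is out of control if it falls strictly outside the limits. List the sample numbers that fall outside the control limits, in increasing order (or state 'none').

Compare each point to [11836.9, 11863.9]: sample 2 = 11872.2 > UCL; sample 3 = 11822.9 < LCL; sample 8 = 11826.9 < LCL.

2, 3, 8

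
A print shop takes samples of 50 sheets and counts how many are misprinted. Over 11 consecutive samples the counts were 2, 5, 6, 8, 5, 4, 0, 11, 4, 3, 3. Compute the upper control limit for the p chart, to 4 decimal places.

0.2158

p̄ = Σdᵢ / (k·n) = 51 / (11 × 50) = 0.09273
UCL = p̄ + 3·√(p̄(1−p̄)/n) = 0.09273 + 3 × √(0.09273×0.90727/50) = 0.09273 + 3 × 0.04102 = 0.21579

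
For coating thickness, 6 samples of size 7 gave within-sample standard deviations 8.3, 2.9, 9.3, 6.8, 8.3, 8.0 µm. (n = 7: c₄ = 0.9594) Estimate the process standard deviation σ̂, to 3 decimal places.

s̄ = (8.3 + 2.9 + 9.3 + 6.8 + 8.3 + 8.0) / 6 = 7.2667
σ̂ = s̄ / c₄ = 7.2667 / 0.9594 = 7.5742

7.574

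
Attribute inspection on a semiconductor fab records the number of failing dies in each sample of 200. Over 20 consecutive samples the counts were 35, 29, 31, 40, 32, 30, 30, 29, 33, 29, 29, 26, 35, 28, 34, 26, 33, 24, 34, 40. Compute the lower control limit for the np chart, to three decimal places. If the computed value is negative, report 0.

15.925

p̄ = Σdᵢ / (k·n) = 627 / (20 × 200) = 0.15675
LCL = np̄ − 3·√(np̄(1−p̄)) = 31.3500 − 3 × 5.1416 = 15.9252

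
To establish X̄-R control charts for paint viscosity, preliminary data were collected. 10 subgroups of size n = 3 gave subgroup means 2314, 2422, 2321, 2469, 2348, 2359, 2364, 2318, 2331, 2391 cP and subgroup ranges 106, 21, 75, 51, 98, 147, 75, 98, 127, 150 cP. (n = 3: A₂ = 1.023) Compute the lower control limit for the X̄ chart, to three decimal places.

2266.720

X̄̄ = (2314 + 2422 + 2321 + 2469 + 2348 + 2359 + 2364 + 2318 + 2331 + 2391) / 10 = 23637.0000 / 10 = 2363.7000
R̄ = (106 + 21 + 75 + 51 + 98 + 147 + 75 + 98 + 127 + 150) / 10 = 948.0000 / 10 = 94.8000
LCL = X̄̄ − A₂·R̄ = 2363.7000 − 1.023 × 94.8000 = 2266.7196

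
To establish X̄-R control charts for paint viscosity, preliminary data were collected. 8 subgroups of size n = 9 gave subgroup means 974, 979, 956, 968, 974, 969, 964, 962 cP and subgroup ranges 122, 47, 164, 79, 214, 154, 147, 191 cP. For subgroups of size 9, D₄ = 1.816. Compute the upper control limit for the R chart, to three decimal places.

R̄ = (122 + 47 + 164 + 79 + 214 + 154 + 147 + 191) / 8 = 1118.0000 / 8 = 139.7500
UCL_R = D₄·R̄ = 1.816 × 139.7500 = 253.7860

253.786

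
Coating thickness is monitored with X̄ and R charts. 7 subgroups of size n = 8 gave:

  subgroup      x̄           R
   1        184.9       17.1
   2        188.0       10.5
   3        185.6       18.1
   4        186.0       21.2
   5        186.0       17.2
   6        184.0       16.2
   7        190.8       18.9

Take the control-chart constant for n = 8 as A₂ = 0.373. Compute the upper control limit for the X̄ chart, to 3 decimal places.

X̄̄ = (184.9 + 188.0 + 185.6 + 186.0 + 186.0 + 184.0 + 190.8) / 7 = 1305.3000 / 7 = 186.4714
R̄ = (17.1 + 10.5 + 18.1 + 21.2 + 17.2 + 16.2 + 18.9) / 7 = 119.2000 / 7 = 17.0286
UCL = X̄̄ + A₂·R̄ = 186.4714 + 0.373 × 17.0286 = 192.8231

192.823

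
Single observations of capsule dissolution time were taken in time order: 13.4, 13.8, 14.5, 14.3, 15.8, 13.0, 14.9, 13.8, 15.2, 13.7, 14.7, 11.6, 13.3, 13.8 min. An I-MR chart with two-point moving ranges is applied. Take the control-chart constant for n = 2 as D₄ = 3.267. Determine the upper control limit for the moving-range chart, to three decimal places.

Moving ranges: 0.4, 0.7, 0.2, 1.5, 2.8, 1.9, 1.1, 1.4, 1.5, 1.0, 3.1, 1.7, 0.5; M̄R̄ = 17.8000 / 13 = 1.3692
UCL_MR = D₄·M̄R̄ = 3.267 × 1.3692 = 4.4733

4.473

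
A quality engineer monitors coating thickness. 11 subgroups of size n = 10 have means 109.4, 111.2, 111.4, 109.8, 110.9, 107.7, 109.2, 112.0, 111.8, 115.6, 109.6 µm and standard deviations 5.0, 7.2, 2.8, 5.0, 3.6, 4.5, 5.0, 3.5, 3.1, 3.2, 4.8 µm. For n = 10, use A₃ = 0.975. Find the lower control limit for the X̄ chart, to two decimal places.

106.55

X̄̄ = (109.4 + 111.2 + 111.4 + 109.8 + 110.9 + 107.7 + 109.2 + 112.0 + 111.8 + 115.6 + 109.6) / 11 = 110.7818
s̄ = (5.0 + 7.2 + 2.8 + 5.0 + 3.6 + 4.5 + 5.0 + 3.5 + 3.1 + 3.2 + 4.8) / 11 = 4.3364
LCL = X̄̄ − A₃·s̄ = 110.7818 − 0.975 × 4.3364 = 106.5539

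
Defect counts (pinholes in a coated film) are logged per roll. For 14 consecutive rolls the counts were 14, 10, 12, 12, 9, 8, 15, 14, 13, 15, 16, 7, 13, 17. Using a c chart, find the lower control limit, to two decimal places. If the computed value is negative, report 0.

1.89

c̄ = (14 + 10 + 12 + 12 + 9 + 8 + 15 + 14 + 13 + 15 + 16 + 7 + 13 + 17) / 14 = 175 / 14 = 12.5000
LCL = c̄ − 3√c̄ = 12.5000 − 3 × 3.5355 = 1.8934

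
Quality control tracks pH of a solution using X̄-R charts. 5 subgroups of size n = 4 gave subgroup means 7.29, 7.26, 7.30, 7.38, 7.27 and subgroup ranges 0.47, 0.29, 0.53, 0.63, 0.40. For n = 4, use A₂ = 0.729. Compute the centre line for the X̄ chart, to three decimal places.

X̄̄ = (7.29 + 7.26 + 7.30 + 7.38 + 7.27) / 5 = 36.5000 / 5 = 7.3000
CL = X̄̄ = 7.3000

7.300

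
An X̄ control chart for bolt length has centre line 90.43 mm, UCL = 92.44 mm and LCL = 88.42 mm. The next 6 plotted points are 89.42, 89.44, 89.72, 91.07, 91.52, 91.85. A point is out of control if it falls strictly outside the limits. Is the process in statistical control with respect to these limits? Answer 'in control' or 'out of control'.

All 6 points lie within [88.42, 92.44].

in control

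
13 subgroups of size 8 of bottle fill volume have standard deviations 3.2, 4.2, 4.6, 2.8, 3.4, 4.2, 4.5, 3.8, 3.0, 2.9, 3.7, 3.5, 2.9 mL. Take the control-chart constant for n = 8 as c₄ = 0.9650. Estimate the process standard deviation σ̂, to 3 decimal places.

3.723

s̄ = (3.2 + 4.2 + 4.6 + 2.8 + 3.4 + 4.2 + 4.5 + 3.8 + 3.0 + 2.9 + 3.7 + 3.5 + 2.9) / 13 = 3.5923
σ̂ = s̄ / c₄ = 3.5923 / 0.9650 = 3.7226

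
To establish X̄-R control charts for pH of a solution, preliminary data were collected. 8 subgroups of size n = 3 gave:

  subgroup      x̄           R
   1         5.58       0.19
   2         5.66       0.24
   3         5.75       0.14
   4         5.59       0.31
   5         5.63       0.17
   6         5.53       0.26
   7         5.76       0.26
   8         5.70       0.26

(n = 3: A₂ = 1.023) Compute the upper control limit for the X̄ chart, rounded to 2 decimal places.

X̄̄ = (5.58 + 5.66 + 5.75 + 5.59 + 5.63 + 5.53 + 5.76 + 5.70) / 8 = 45.2000 / 8 = 5.6500
R̄ = (0.19 + 0.24 + 0.14 + 0.31 + 0.17 + 0.26 + 0.26 + 0.26) / 8 = 1.8300 / 8 = 0.2288
UCL = X̄̄ + A₂·R̄ = 5.6500 + 1.023 × 0.2288 = 5.8840

5.88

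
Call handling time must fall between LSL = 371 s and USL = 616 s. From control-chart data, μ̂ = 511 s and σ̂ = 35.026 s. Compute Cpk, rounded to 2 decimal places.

1.00

Cpu = (USL − μ̂) / (3σ̂) = (616 − 511) / (3 × 35.026) = 0.9993; Cpl = (μ̂ − LSL) / (3σ̂) = (511 − 371) / (3 × 35.026) = 1.3323; Cpk = min(Cpu, Cpl) = 0.9993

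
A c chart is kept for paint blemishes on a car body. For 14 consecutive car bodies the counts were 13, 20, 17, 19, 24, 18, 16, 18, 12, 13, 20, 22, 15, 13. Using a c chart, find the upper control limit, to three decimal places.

c̄ = (13 + 20 + 17 + 19 + 24 + 18 + 16 + 18 + 12 + 13 + 20 + 22 + 15 + 13) / 14 = 240 / 14 = 17.1429
UCL = c̄ + 3√c̄ = 17.1429 + 3 × √17.1429 = 17.1429 + 3 × 4.1404 = 29.5640

29.564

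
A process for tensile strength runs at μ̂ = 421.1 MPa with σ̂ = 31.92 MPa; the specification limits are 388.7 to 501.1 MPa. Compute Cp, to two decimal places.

Cp = (USL − LSL) / (6σ̂) = (501.1 − 388.7) / (6 × 31.92) = 112.4000 / 191.5200 = 0.5869

0.59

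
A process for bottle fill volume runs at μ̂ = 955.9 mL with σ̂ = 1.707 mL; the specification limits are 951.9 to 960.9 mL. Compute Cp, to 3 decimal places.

Cp = (USL − LSL) / (6σ̂) = (960.9 − 951.9) / (6 × 1.707) = 9.0000 / 10.2420 = 0.8787

0.879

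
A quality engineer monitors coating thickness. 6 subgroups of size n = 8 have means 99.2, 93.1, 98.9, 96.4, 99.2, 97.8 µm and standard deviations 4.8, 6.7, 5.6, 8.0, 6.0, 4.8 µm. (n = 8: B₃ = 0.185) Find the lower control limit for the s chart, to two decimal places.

s̄ = (4.8 + 6.7 + 5.6 + 8.0 + 6.0 + 4.8) / 6 = 5.9833
LCL_s = B₃·s̄ = 0.185 × 5.9833 = 1.1069

1.11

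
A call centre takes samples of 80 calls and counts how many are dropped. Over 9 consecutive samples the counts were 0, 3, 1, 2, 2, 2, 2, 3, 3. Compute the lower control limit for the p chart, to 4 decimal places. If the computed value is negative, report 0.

p̄ = Σdᵢ / (k·n) = 18 / (9 × 80) = 0.02500
LCL = p̄ − 3·√(p̄(1−p̄)/n) = 0.02500 − 3 × 0.01746 = -0.02737 → 0 (negative, so LCL = 0)

0.0000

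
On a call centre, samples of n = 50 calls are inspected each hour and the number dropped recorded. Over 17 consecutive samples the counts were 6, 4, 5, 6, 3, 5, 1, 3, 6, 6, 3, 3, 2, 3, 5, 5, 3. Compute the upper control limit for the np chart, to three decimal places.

p̄ = Σdᵢ / (k·n) = 69 / (17 × 50) = 0.08118
UCL = np̄ + 3·√(np̄(1−p̄)) = 4.0588 + 3 × √(4.0588×0.91882) = 4.0588 + 3 × 1.9312 = 9.8523

9.852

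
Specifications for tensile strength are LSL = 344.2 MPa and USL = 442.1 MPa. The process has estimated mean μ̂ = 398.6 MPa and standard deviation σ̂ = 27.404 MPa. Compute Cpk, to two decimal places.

0.53

Cpu = (USL − μ̂) / (3σ̂) = (442.1 − 398.6) / (3 × 27.404) = 0.5291; Cpl = (μ̂ − LSL) / (3σ̂) = (398.6 − 344.2) / (3 × 27.404) = 0.6617; Cpk = min(Cpu, Cpl) = 0.5291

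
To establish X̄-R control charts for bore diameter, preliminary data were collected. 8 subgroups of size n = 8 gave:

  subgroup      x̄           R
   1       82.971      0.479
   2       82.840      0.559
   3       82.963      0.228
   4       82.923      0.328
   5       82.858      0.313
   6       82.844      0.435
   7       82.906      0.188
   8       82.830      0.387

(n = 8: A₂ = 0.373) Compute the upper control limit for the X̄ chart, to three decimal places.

X̄̄ = (82.971 + 82.840 + 82.963 + 82.923 + 82.858 + 82.844 + 82.906 + 82.830) / 8 = 663.1350 / 8 = 82.8919
R̄ = (0.479 + 0.559 + 0.228 + 0.328 + 0.313 + 0.435 + 0.188 + 0.387) / 8 = 2.9170 / 8 = 0.3646
UCL = X̄̄ + A₂·R̄ = 82.8919 + 0.373 × 0.3646 = 83.0279

83.028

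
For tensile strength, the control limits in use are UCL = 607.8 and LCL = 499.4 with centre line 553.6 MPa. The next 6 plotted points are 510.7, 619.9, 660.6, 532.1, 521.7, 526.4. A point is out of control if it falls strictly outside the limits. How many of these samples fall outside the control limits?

Compare each point to [499.4, 607.8]: sample 2 = 619.9 > UCL; sample 3 = 660.6 > UCL.

2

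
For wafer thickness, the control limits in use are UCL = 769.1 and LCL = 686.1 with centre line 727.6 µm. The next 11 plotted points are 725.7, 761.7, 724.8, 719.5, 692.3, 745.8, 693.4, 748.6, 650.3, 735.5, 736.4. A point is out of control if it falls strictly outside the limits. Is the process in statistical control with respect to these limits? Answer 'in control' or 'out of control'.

Compare each point to [686.1, 769.1]: sample 9 = 650.3 < LCL.

out of control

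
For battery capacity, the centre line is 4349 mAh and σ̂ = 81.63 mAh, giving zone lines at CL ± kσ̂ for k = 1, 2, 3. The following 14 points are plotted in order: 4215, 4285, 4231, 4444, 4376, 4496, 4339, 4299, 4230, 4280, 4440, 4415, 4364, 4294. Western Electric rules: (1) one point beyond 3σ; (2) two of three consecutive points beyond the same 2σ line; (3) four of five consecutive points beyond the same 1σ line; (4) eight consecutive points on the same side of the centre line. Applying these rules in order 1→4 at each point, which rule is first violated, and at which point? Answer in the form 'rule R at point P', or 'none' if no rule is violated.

Zone of each point (C = within 1σ̂, B = 1σ̂–2σ̂, A = 2σ̂–3σ̂, * = beyond 3σ̂; sign = side of CL): 1:-B, 2:-C, 3:-B, 4:+B, 5:+C, 6:+B, 7:-C, 8:-C, 9:-B, 10:-C, 11:+B, 12:+C, 13:+C, 14:-C
No rule fires across all 14 points.

none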